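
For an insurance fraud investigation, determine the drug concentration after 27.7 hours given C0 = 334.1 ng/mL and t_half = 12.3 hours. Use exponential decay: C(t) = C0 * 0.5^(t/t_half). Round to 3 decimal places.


Drug concentration decay:
Number of half-lives = t / t_half = 27.7 / 12.3 = 2.252033
Decay factor = 0.5^2.252033 = 0.20992807
C(t) = 334.1 * 0.20992807 = 70.137 ng/mL

70.137


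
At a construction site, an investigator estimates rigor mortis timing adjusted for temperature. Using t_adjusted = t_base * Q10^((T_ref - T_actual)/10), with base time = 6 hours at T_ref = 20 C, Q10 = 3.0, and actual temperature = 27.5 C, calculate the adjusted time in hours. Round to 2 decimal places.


Rigor mortis time adjustment:
Exponent = (T_ref - T_actual) / 10 = (20 - 27.5) / 10 = -0.75
Q10 factor = 3.0^-0.75 = 0.43869
t_adjusted = 6 * 0.43869 = 2.63 hours

2.63


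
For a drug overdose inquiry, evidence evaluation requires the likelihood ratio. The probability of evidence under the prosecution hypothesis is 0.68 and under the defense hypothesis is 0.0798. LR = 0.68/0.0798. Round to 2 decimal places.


Likelihood ratio calculation:
LR = P(E|Hp) / P(E|Hd)
LR = 0.68 / 0.0798
LR = 8.52

8.52


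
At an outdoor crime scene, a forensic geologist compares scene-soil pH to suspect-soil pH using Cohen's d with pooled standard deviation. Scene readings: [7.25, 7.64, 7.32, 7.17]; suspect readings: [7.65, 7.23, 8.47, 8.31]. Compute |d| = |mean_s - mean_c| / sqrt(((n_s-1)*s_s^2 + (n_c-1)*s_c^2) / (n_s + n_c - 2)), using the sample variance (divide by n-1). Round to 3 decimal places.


Pooled-variance Cohen's d for soil pH comparison:
Scene mean = 29.38 / 4 = 7.345
Suspect mean = 31.66 / 4 = 7.915
Scene sample variance s_s^2 = 0.042433
Suspect sample variance s_c^2 = 0.3345
Pooled variance = ((n_s-1)*s_s^2 + (n_c-1)*s_c^2) / (n_s + n_c - 2) = 0.188467
Pooled SD = sqrt(0.188467) = 0.434128
Mean difference = -0.57
|d| = |-0.57| / 0.434128 = 1.313

1.313


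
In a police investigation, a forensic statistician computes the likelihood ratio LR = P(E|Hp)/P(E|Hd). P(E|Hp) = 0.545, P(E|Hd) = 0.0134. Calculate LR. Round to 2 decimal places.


Likelihood ratio calculation:
LR = P(E|Hp) / P(E|Hd)
LR = 0.545 / 0.0134
LR = 40.67

40.67


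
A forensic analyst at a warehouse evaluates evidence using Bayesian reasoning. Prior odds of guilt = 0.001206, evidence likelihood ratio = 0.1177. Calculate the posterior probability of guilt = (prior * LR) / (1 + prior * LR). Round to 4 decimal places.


Bayesian evidence evaluation:
Posterior odds = prior_odds * LR = 0.001206 * 0.1177 = 0.0001419462
Posterior probability = posterior_odds / (1 + posterior_odds)
= 0.0001419462 / (1 + 0.0001419462)
= 0.0001419462 / 1.0001419462
= 0.0001

0.0001


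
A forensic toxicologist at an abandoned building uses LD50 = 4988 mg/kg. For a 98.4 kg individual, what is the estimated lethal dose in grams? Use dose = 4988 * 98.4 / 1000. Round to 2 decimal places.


Lethal dose calculation:
Lethal dose = LD50 * body_weight / 1000
= 4988 * 98.4 / 1000
= 490819.2 / 1000
= 490.82 g

490.82


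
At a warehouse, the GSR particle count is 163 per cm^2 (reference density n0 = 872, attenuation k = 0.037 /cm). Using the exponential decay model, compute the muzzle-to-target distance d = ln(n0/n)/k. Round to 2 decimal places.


GSR distance calculation:
n0/n = 872 / 163 = 5.349693
ln(n0/n) = 1.677039
d = 1.677039 / 0.037 = 45.33 cm

45.33


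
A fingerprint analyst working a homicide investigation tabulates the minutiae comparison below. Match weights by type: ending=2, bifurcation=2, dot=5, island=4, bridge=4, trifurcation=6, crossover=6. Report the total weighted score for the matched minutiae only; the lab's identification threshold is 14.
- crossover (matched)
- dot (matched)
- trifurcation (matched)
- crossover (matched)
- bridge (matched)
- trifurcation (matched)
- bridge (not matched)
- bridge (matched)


Weighted minutiae match score:
  crossover: matched, +6 (running total 6)
  dot: matched, +5 (running total 11)
  trifurcation: matched, +6 (running total 17)
  crossover: matched, +6 (running total 23)
  bridge: matched, +4 (running total 27)
  trifurcation: matched, +6 (running total 33)
  bridge: not matched, +0
  bridge: matched, +4 (running total 37)
Total score = 37
Threshold = 14; verdict = identification

37


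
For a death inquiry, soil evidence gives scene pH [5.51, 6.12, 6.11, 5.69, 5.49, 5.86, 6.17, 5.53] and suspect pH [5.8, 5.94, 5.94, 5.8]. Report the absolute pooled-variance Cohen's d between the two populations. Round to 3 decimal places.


Pooled-variance Cohen's d for soil pH comparison:
Scene mean = 46.48 / 8 = 5.81
Suspect mean = 23.48 / 4 = 5.87
Scene sample variance s_s^2 = 0.0862
Suspect sample variance s_c^2 = 0.006533
Pooled variance = ((n_s-1)*s_s^2 + (n_c-1)*s_c^2) / (n_s + n_c - 2) = 0.0623
Pooled SD = sqrt(0.0623) = 0.2496
Mean difference = -0.06
|d| = |-0.06| / 0.2496 = 0.240

0.240


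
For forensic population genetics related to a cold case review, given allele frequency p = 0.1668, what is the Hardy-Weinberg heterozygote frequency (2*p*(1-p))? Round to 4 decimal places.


Hardy-Weinberg heterozygote frequency:
q = 1 - p = 1 - 0.1668 = 0.8332
2pq = 2 * 0.1668 * 0.8332 = 0.2780

0.2780


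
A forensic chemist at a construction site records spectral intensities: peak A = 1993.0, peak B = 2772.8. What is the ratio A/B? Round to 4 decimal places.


Spectral peak ratio:
Peak A = 1993.0 counts
Peak B = 2772.8 counts
Ratio = 1993.0 / 2772.8 = 0.7188

0.7188


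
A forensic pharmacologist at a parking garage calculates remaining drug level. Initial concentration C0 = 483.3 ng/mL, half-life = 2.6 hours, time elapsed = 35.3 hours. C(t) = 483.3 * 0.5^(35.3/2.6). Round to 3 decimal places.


Drug concentration decay:
Number of half-lives = t / t_half = 35.3 / 2.6 = 13.576923
Decay factor = 0.5^13.576923 = 0.00008183
C(t) = 483.3 * 0.00008183 = 0.040 ng/mL

0.040


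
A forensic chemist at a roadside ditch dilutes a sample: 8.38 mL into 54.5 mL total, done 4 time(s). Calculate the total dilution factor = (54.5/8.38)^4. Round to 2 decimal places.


Dilution factor calculation:
Single dilution = V_total / V_sample = 54.5 / 8.38 ≈ 6.50358
Number of dilutions = 4
Total DF = (54.5 / 8.38)^4 (full precision, rounded at the end) = 1789.00

1789.00


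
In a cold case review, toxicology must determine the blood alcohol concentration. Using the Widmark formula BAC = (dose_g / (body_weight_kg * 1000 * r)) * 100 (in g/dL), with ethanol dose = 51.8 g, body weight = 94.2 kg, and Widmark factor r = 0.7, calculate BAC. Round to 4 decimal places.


Applying the Widmark formula:
BAC = (dose_g / (body_wt * 1000 * r)) * 100
Denominator = 94.2 * 1000 * 0.7 = 65940
BAC = (51.8 / 65940) * 100
BAC = 0.0786 g/dL

0.0786


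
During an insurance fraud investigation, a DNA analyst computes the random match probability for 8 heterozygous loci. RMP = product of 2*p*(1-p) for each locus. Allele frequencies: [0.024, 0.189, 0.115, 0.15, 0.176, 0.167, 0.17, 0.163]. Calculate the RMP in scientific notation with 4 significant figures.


Computing RMP for 8 loci:
Locus 1: 2 * 0.024 * 0.976 = 0.046848
Locus 2: 2 * 0.189 * 0.811 = 0.306558
Locus 3: 2 * 0.115 * 0.885 = 0.20355
Locus 4: 2 * 0.15 * 0.85 = 0.255
Locus 5: 2 * 0.176 * 0.824 = 0.290048
Locus 6: 2 * 0.167 * 0.833 = 0.278222
Locus 7: 2 * 0.17 * 0.83 = 0.2822
Locus 8: 2 * 0.163 * 0.837 = 0.272862
RMP = 4.632e-06

4.632e-06


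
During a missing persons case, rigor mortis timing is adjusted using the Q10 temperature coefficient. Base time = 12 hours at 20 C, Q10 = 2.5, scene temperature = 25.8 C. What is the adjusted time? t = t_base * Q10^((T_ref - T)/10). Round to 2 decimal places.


Rigor mortis time adjustment:
Exponent = (T_ref - T_actual) / 10 = (20 - 25.8) / 10 = -0.58
Q10 factor = 2.5^-0.58 = 0.58775
t_adjusted = 12 * 0.58775 = 7.05 hours

7.05


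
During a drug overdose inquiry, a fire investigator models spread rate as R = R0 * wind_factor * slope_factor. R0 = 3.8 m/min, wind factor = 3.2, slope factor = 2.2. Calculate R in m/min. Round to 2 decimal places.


Fire spread rate calculation:
R = R0 * wind_factor * slope_factor
= 3.8 * 3.2 * 2.2
= 12.16 * 2.2
= 26.75 m/min

26.75


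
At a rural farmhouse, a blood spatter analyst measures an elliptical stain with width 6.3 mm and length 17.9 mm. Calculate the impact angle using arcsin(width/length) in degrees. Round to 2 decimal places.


Blood spatter impact angle calculation:
width / length = 6.3 / 17.9 = 0.351955
angle = arcsin(0.351955)
angle = 20.61 degrees

20.61


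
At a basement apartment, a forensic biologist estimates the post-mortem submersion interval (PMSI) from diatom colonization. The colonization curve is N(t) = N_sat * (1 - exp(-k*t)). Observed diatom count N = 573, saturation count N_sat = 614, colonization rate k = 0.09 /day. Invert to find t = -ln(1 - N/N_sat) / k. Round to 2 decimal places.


PMSI from diatom colonization curve:
N / N_sat = 573 / 614 = 0.933225
1 - N/N_sat = 0.066775
ln(1 - N/N_sat) = -2.706427
t = -ln(1 - N/N_sat) / k = -(-2.706427) / 0.09 = 30.07 days

30.07


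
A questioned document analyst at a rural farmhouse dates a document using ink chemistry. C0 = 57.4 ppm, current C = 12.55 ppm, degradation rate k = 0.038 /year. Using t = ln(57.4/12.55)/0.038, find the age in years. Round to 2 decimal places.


Document age estimation:
C0/C = 57.4 / 12.55 = 4.573705
ln(C0/C) = 1.520324
t = 1.520324 / 0.038 = 40.01 years

40.01


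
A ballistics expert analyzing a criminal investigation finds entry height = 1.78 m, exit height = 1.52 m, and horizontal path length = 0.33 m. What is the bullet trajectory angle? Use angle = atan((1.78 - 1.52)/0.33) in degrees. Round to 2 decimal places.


Bullet trajectory angle:
Height difference = 1.78 - 1.52 = 0.26 m
angle = atan(0.26 / 0.33)
angle = atan(0.787879)
angle = 38.23 degrees

38.23


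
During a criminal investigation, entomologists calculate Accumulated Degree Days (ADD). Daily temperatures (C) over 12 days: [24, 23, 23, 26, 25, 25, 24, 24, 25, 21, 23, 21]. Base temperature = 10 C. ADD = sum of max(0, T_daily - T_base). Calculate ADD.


Computing ADD day by day:
Day 1: max(0, 24 - 10) = 14
Day 2: max(0, 23 - 10) = 13
Day 3: max(0, 23 - 10) = 13
Day 4: max(0, 26 - 10) = 16
Day 5: max(0, 25 - 10) = 15
Day 6: max(0, 25 - 10) = 15
Day 7: max(0, 24 - 10) = 14
Day 8: max(0, 24 - 10) = 14
Day 9: max(0, 25 - 10) = 15
Day 10: max(0, 21 - 10) = 11
Day 11: max(0, 23 - 10) = 13
Day 12: max(0, 21 - 10) = 11
Total ADD = 164

164


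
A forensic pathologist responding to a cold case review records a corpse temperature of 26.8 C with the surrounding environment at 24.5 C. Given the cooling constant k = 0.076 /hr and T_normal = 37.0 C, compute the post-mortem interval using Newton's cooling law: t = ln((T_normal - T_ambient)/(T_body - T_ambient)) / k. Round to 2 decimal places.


Using Newton's law of cooling:
t = ln((T_normal - T_ambient) / (T_body - T_ambient)) / k
T_normal - T_ambient = 12.5
T_body - T_ambient = 2.3
Ratio = 5.434783
ln(ratio) = 1.69282
t = 1.69282 / 0.076 = 22.27 hours

22.27


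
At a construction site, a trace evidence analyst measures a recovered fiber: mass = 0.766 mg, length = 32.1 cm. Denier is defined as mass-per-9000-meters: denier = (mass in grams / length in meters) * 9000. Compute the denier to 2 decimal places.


Denier calculation:
Mass in grams = 0.766 mg / 1000 = 0.000766 g
Length in meters = 32.1 cm / 100 = 0.321 m
Linear density = mass / length = 0.000766 / 0.321 = 0.00238629 g/m
Denier = (g/m) * 9000 = 0.00238629 * 9000 = 21.48

21.48


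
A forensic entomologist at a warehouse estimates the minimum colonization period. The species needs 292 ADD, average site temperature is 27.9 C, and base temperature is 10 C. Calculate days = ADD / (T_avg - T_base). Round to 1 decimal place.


Insect development time:
Effective temperature = avg_temp - T_base = 27.9 - 10 = 17.9 C
Days = ADD / effective_temp = 292 / 17.9 = 16.3 days

16.3


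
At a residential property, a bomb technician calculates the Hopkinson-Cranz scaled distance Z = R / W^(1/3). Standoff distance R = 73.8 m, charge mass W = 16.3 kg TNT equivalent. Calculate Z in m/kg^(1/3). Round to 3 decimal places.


Scaled distance calculation:
W^(1/3) = 16.3^(1/3) = 2.535494
Z = R / W^(1/3) = 73.8 / 2.535494
Z = 29.107 m/kg^(1/3)

29.107


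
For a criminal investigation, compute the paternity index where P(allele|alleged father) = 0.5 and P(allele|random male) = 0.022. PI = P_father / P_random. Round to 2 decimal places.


Paternity Index calculation:
PI = P(allele|father) / P(allele|random)
PI = 0.5 / 0.022
PI = 22.73

22.73


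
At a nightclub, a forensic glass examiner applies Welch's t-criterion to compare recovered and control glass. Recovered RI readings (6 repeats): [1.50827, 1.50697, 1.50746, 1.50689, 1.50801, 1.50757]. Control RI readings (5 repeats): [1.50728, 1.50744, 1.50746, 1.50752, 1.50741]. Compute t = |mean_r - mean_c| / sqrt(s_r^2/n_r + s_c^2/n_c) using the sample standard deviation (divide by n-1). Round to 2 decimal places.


Welch's t-criterion for glass RI comparison:
Recovered mean = sum / n_r = 9.04517 / 6 = 1.5075283
Control mean = sum / n_c = 7.53711 / 5 = 1.507422
Recovered sample variance s_r^2 = 3.01537e-07
Control sample variance s_c^2 = 7.92e-09
Welch SE (unpooled) = sqrt(s_r^2/n_r + s_c^2/n_c) = sqrt(5.02561e-08 + 1.584e-09) = sqrt(5.18401e-08) = 0.000227684
|mean_r - mean_c| = 0.000106333
t = 0.000106333 / 0.000227684 = 0.47

0.47


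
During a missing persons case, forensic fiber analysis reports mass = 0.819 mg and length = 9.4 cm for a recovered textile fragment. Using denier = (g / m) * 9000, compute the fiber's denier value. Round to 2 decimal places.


Denier calculation:
Mass in grams = 0.819 mg / 1000 = 0.000819 g
Length in meters = 9.4 cm / 100 = 0.094 m
Linear density = mass / length = 0.000819 / 0.094 = 0.00871277 g/m
Denier = (g/m) * 9000 = 0.00871277 * 9000 = 78.41

78.41


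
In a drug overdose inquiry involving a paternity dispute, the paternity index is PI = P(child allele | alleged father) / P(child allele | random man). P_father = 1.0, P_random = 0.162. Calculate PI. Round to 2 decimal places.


Paternity Index calculation:
PI = P(allele|father) / P(allele|random)
PI = 1.0 / 0.162
PI = 6.17

6.17


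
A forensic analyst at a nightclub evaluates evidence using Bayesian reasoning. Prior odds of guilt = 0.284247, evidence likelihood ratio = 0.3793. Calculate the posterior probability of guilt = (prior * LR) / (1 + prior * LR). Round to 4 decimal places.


Bayesian evidence evaluation:
Posterior odds = prior_odds * LR = 0.284247 * 0.3793 = 0.1078149
Posterior probability = posterior_odds / (1 + posterior_odds)
= 0.1078149 / (1 + 0.1078149)
= 0.1078149 / 1.1078149
= 0.0973

0.0973


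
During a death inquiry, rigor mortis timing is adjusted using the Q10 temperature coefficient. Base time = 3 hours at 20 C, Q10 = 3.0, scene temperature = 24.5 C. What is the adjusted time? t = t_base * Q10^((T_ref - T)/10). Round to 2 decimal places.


Rigor mortis time adjustment:
Exponent = (T_ref - T_actual) / 10 = (20 - 24.5) / 10 = -0.45
Q10 factor = 3.0^-0.45 = 0.60995
t_adjusted = 3 * 0.60995 = 1.83 hours

1.83


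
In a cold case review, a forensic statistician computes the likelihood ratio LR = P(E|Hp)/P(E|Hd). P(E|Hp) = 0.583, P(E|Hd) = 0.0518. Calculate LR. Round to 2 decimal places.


Likelihood ratio calculation:
LR = P(E|Hp) / P(E|Hd)
LR = 0.583 / 0.0518
LR = 11.25

11.25


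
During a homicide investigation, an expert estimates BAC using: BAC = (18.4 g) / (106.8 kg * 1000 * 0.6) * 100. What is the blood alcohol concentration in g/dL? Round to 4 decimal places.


Applying the Widmark formula:
BAC = (dose_g / (body_wt * 1000 * r)) * 100
Denominator = 106.8 * 1000 * 0.6 = 64080
BAC = (18.4 / 64080) * 100
BAC = 0.0287 g/dL

0.0287


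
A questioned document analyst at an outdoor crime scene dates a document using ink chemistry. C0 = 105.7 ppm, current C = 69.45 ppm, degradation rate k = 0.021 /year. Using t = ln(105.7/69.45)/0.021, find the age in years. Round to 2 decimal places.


Document age estimation:
C0/C = 105.7 / 69.45 = 1.521958
ln(C0/C) = 0.419998
t = 0.419998 / 0.021 = 20.00 years

20.00


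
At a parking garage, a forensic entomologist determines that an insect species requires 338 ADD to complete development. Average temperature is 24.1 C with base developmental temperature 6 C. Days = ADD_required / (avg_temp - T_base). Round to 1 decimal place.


Insect development time:
Effective temperature = avg_temp - T_base = 24.1 - 6 = 18.1 C
Days = ADD / effective_temp = 338 / 18.1 = 18.7 days

18.7


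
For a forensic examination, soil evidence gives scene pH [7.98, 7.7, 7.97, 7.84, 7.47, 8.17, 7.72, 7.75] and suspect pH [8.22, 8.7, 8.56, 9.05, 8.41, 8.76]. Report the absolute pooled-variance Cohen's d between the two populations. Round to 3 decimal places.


Pooled-variance Cohen's d for soil pH comparison:
Scene mean = 62.6 / 8 = 7.825
Suspect mean = 51.7 / 6 = 8.616667
Scene sample variance s_s^2 = 0.046086
Suspect sample variance s_c^2 = 0.083707
Pooled variance = ((n_s-1)*s_s^2 + (n_c-1)*s_c^2) / (n_s + n_c - 2) = 0.061761
Pooled SD = sqrt(0.061761) = 0.248518
Mean difference = -0.791667
|d| = |-0.791667| / 0.248518 = 3.186

3.186


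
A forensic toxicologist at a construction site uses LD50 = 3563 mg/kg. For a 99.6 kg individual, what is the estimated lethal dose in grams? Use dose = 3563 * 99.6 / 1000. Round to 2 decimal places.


Lethal dose calculation:
Lethal dose = LD50 * body_weight / 1000
= 3563 * 99.6 / 1000
= 354874.8 / 1000
= 354.87 g

354.87


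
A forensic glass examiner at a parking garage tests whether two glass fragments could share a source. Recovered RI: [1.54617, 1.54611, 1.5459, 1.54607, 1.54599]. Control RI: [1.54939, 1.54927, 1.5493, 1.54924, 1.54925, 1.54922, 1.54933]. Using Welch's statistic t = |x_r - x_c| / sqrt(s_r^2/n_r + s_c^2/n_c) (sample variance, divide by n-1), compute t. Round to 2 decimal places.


Welch's t-criterion for glass RI comparison:
Recovered mean = sum / n_r = 7.73024 / 5 = 1.546048
Control mean = sum / n_c = 10.845 / 7 = 1.5492857
Recovered sample variance s_r^2 = 1.112e-08
Control sample variance s_c^2 = 3.49524e-09
Welch SE (unpooled) = sqrt(s_r^2/n_r + s_c^2/n_c) = sqrt(2.224e-09 + 4.9932e-10) = sqrt(2.72332e-09) = 5.21854e-05
|mean_r - mean_c| = 0.00323771
t = 0.00323771 / 5.21854e-05 = 62.04

62.04


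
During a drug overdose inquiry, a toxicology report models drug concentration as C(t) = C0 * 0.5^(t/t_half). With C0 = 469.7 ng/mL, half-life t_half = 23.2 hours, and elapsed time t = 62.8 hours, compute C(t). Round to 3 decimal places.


Drug concentration decay:
Number of half-lives = t / t_half = 62.8 / 23.2 = 2.706897
Decay factor = 0.5^2.706897 = 0.1531591
C(t) = 469.7 * 0.1531591 = 71.939 ng/mL

71.939


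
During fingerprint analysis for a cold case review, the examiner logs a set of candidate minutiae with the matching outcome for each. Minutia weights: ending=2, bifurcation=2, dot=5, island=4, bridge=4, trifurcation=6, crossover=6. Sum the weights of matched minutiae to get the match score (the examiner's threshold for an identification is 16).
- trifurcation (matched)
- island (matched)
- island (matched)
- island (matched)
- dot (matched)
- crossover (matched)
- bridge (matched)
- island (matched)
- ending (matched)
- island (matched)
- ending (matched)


Weighted minutiae match score:
  trifurcation: matched, +6 (running total 6)
  island: matched, +4 (running total 10)
  island: matched, +4 (running total 14)
  island: matched, +4 (running total 18)
  dot: matched, +5 (running total 23)
  crossover: matched, +6 (running total 29)
  bridge: matched, +4 (running total 33)
  island: matched, +4 (running total 37)
  ending: matched, +2 (running total 39)
  island: matched, +4 (running total 43)
  ending: matched, +2 (running total 45)
Total score = 45
Threshold = 16; verdict = identification

45


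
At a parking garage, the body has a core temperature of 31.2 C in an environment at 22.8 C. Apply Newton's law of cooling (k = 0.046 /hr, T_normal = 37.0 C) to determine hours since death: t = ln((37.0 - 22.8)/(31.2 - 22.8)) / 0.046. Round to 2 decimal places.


Using Newton's law of cooling:
t = ln((T_normal - T_ambient) / (T_body - T_ambient)) / k
T_normal - T_ambient = 14.2
T_body - T_ambient = 8.4
Ratio = 1.690476
ln(ratio) = 0.52501
t = 0.52501 / 0.046 = 11.41 hours

11.41


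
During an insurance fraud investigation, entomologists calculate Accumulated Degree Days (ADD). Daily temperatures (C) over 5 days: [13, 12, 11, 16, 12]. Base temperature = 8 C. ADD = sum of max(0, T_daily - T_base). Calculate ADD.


Computing ADD day by day:
Day 1: max(0, 13 - 8) = 5
Day 2: max(0, 12 - 8) = 4
Day 3: max(0, 11 - 8) = 3
Day 4: max(0, 16 - 8) = 8
Day 5: max(0, 12 - 8) = 4
Total ADD = 24

24


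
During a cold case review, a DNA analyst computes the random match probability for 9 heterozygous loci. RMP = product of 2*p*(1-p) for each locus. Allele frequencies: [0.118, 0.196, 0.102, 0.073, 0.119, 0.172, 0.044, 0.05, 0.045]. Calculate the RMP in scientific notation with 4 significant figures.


Computing RMP for 9 loci:
Locus 1: 2 * 0.118 * 0.882 = 0.208152
Locus 2: 2 * 0.196 * 0.804 = 0.315168
Locus 3: 2 * 0.102 * 0.898 = 0.183192
Locus 4: 2 * 0.073 * 0.927 = 0.135342
Locus 5: 2 * 0.119 * 0.881 = 0.209678
Locus 6: 2 * 0.172 * 0.828 = 0.284832
Locus 7: 2 * 0.044 * 0.956 = 0.084128
Locus 8: 2 * 0.05 * 0.95 = 0.095
Locus 9: 2 * 0.045 * 0.955 = 0.08595
RMP = 6.673e-08

6.673e-08


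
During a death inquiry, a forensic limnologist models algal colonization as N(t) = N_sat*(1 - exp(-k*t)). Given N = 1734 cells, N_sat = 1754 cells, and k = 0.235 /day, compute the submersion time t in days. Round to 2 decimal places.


PMSI from diatom colonization curve:
N / N_sat = 1734 / 1754 = 0.988597
1 - N/N_sat = 0.011403
ln(1 - N/N_sat) = -4.473879
t = -ln(1 - N/N_sat) / k = -(-4.473879) / 0.235 = 19.04 days

19.04


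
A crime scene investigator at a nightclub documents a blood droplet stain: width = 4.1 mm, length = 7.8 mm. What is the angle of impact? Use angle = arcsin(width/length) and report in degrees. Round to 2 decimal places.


Blood spatter impact angle calculation:
width / length = 4.1 / 7.8 = 0.525641
angle = arcsin(0.525641)
angle = 31.71 degrees

31.71


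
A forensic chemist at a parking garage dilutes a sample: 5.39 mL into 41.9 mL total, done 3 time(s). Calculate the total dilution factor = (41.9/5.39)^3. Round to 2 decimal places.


Dilution factor calculation:
Single dilution = V_total / V_sample = 41.9 / 5.39 ≈ 7.773655
Number of dilutions = 3
Total DF = (41.9 / 5.39)^3 (full precision, rounded at the end) = 469.76

469.76


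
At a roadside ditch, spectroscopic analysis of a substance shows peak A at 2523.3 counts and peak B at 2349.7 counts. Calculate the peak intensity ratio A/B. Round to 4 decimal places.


Spectral peak ratio:
Peak A = 2523.3 counts
Peak B = 2349.7 counts
Ratio = 2523.3 / 2349.7 = 1.0739

1.0739


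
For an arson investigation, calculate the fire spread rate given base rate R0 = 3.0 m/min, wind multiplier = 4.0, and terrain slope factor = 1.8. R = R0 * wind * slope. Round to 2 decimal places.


Fire spread rate calculation:
R = R0 * wind_factor * slope_factor
= 3.0 * 4.0 * 1.8
= 12 * 1.8
= 21.60 m/min

21.60


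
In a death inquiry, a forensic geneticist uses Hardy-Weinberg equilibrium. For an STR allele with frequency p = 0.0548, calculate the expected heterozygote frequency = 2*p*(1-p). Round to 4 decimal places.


Hardy-Weinberg heterozygote frequency:
q = 1 - p = 1 - 0.0548 = 0.9452
2pq = 2 * 0.0548 * 0.9452 = 0.1036

0.1036


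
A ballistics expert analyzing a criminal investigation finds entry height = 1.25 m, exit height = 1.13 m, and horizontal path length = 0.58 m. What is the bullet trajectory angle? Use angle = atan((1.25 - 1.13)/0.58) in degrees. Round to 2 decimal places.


Bullet trajectory angle:
Height difference = 1.25 - 1.13 = 0.12 m
angle = atan(0.12 / 0.58)
angle = atan(0.206897)
angle = 11.69 degrees

11.69


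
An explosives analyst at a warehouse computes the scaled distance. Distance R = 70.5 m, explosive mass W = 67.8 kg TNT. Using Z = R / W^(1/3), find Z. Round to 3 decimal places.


Scaled distance calculation:
W^(1/3) = 67.8^(1/3) = 4.07765
Z = R / W^(1/3) = 70.5 / 4.07765
Z = 17.289 m/kg^(1/3)

17.289


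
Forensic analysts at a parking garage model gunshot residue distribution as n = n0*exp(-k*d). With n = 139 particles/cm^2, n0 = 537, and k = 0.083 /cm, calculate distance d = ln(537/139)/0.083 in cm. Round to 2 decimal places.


GSR distance calculation:
n0/n = 537 / 139 = 3.863309
ln(n0/n) = 1.351524
d = 1.351524 / 0.083 = 16.28 cm

16.28


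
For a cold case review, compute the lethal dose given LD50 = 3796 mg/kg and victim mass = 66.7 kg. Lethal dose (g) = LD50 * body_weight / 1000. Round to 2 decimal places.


Lethal dose calculation:
Lethal dose = LD50 * body_weight / 1000
= 3796 * 66.7 / 1000
= 253193.2 / 1000
= 253.19 g

253.19


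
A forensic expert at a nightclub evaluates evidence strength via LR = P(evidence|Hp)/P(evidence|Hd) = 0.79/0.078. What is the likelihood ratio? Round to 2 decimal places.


Likelihood ratio calculation:
LR = P(E|Hp) / P(E|Hd)
LR = 0.79 / 0.078
LR = 10.13

10.13


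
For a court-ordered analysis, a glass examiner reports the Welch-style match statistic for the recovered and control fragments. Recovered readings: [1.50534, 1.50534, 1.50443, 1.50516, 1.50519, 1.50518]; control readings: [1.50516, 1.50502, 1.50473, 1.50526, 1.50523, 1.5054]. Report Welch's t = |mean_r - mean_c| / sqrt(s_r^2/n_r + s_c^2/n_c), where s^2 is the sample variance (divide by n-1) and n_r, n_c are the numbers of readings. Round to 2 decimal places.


Welch's t-criterion for glass RI comparison:
Recovered mean = sum / n_r = 9.03064 / 6 = 1.5051067
Control mean = sum / n_c = 9.0308 / 6 = 1.5051333
Recovered sample variance s_r^2 = 1.16387e-07
Control sample variance s_c^2 = 5.45467e-08
Welch SE (unpooled) = sqrt(s_r^2/n_r + s_c^2/n_c) = sqrt(1.93978e-08 + 9.09111e-09) = sqrt(2.84889e-08) = 0.000168787
|mean_r - mean_c| = 2.66667e-05
t = 2.66667e-05 / 0.000168787 = 0.16

0.16


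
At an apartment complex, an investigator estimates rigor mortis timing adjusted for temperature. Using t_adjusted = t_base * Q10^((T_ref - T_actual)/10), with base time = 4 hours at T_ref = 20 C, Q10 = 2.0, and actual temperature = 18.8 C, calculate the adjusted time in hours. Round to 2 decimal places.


Rigor mortis time adjustment:
Exponent = (T_ref - T_actual) / 10 = (20 - 18.8) / 10 = 0.12
Q10 factor = 2.0^0.12 = 1.08673
t_adjusted = 4 * 1.08673 = 4.35 hours

4.35


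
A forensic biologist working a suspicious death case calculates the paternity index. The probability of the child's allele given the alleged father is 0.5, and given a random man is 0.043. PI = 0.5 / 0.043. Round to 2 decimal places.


Paternity Index calculation:
PI = P(allele|father) / P(allele|random)
PI = 0.5 / 0.043
PI = 11.63

11.63


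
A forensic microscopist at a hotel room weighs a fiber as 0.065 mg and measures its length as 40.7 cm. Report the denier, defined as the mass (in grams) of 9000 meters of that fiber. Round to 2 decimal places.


Denier calculation:
Mass in grams = 0.065 mg / 1000 = 0.000065 g
Length in meters = 40.7 cm / 100 = 0.407 m
Linear density = mass / length = 0.000065 / 0.407 = 0.00015971 g/m
Denier = (g/m) * 9000 = 0.00015971 * 9000 = 1.44

1.44


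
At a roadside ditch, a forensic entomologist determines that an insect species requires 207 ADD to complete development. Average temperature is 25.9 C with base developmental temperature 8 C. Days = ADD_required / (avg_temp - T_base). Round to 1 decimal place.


Insect development time:
Effective temperature = avg_temp - T_base = 25.9 - 8 = 17.9 C
Days = ADD / effective_temp = 207 / 17.9 = 11.6 days

11.6


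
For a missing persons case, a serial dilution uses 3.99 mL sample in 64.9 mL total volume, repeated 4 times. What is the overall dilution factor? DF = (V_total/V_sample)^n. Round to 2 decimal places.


Dilution factor calculation:
Single dilution = V_total / V_sample = 64.9 / 3.99 ≈ 16.265664
Number of dilutions = 4
Total DF = (64.9 / 3.99)^4 (full precision, rounded at the end) = 69998.25

69998.25


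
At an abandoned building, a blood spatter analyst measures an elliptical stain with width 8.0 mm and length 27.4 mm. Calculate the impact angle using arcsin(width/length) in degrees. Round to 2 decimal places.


Blood spatter impact angle calculation:
width / length = 8.0 / 27.4 = 0.291971
angle = arcsin(0.291971)
angle = 16.98 degrees

16.98


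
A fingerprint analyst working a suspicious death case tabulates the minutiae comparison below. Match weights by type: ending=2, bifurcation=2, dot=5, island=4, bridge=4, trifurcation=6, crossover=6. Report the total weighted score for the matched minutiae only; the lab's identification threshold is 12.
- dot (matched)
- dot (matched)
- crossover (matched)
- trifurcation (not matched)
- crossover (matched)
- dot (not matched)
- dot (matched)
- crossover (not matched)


Weighted minutiae match score:
  dot: matched, +5 (running total 5)
  dot: matched, +5 (running total 10)
  crossover: matched, +6 (running total 16)
  trifurcation: not matched, +0
  crossover: matched, +6 (running total 22)
  dot: not matched, +0
  dot: matched, +5 (running total 27)
  crossover: not matched, +0
Total score = 27
Threshold = 12; verdict = identification

27


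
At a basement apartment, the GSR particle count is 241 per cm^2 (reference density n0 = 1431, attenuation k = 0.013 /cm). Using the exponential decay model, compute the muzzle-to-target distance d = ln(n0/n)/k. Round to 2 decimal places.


GSR distance calculation:
n0/n = 1431 / 241 = 5.937759
ln(n0/n) = 1.781332
d = 1.781332 / 0.013 = 137.03 cm

137.03


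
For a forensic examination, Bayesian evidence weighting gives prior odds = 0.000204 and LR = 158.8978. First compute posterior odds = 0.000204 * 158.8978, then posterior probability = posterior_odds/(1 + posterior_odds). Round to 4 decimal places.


Bayesian evidence evaluation:
Posterior odds = prior_odds * LR = 0.000204 * 158.8978 = 0.03241515
Posterior probability = posterior_odds / (1 + posterior_odds)
= 0.03241515 / (1 + 0.03241515)
= 0.03241515 / 1.03241515
= 0.0314

0.0314


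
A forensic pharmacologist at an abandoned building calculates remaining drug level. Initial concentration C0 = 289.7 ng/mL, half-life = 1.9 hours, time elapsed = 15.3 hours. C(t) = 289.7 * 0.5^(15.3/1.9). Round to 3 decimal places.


Drug concentration decay:
Number of half-lives = t / t_half = 15.3 / 1.9 = 8.052632
Decay factor = 0.5^8.052632 = 0.00376631
C(t) = 289.7 * 0.00376631 = 1.091 ng/mL

1.091


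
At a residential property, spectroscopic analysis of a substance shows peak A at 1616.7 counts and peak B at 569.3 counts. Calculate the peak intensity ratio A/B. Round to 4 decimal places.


Spectral peak ratio:
Peak A = 1616.7 counts
Peak B = 569.3 counts
Ratio = 1616.7 / 569.3 = 2.8398

2.8398


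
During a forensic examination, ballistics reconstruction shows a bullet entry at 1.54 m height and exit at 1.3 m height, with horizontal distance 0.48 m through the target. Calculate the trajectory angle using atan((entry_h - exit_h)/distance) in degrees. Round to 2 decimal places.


Bullet trajectory angle:
Height difference = 1.54 - 1.3 = 0.24 m
angle = atan(0.24 / 0.48)
angle = atan(0.5)
angle = 26.57 degrees

26.57


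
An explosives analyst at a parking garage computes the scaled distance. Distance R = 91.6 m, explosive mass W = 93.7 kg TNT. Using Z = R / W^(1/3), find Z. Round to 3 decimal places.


Scaled distance calculation:
W^(1/3) = 93.7^(1/3) = 4.541994
Z = R / W^(1/3) = 91.6 / 4.541994
Z = 20.167 m/kg^(1/3)

20.167


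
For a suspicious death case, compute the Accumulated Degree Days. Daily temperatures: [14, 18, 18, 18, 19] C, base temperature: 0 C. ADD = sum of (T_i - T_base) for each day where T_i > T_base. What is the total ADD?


Computing ADD day by day:
Day 1: max(0, 14 - 0) = 14
Day 2: max(0, 18 - 0) = 18
Day 3: max(0, 18 - 0) = 18
Day 4: max(0, 18 - 0) = 18
Day 5: max(0, 19 - 0) = 19
Total ADD = 87

87


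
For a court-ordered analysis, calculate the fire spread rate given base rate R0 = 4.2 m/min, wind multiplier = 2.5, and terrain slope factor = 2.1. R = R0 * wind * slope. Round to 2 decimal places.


Fire spread rate calculation:
R = R0 * wind_factor * slope_factor
= 4.2 * 2.5 * 2.1
= 10.5 * 2.1
= 22.05 m/min

22.05


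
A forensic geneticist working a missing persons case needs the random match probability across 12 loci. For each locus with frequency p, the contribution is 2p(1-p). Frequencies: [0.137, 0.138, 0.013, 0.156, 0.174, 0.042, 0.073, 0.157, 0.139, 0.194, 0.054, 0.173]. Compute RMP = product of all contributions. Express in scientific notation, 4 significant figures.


Computing RMP for 12 loci:
Locus 1: 2 * 0.137 * 0.863 = 0.236462
Locus 2: 2 * 0.138 * 0.862 = 0.237912
Locus 3: 2 * 0.013 * 0.987 = 0.025662
Locus 4: 2 * 0.156 * 0.844 = 0.263328
Locus 5: 2 * 0.174 * 0.826 = 0.287448
Locus 6: 2 * 0.042 * 0.958 = 0.080472
Locus 7: 2 * 0.073 * 0.927 = 0.135342
Locus 8: 2 * 0.157 * 0.843 = 0.264702
Locus 9: 2 * 0.139 * 0.861 = 0.239358
Locus 10: 2 * 0.194 * 0.806 = 0.312728
Locus 11: 2 * 0.054 * 0.946 = 0.102168
Locus 12: 2 * 0.173 * 0.827 = 0.286142
RMP = 6.894e-10

6.894e-10


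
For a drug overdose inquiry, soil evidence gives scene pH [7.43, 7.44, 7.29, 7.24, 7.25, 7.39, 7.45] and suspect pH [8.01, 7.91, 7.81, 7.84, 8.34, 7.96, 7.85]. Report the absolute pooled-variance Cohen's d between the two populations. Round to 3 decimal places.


Pooled-variance Cohen's d for soil pH comparison:
Scene mean = 51.49 / 7 = 7.355714
Suspect mean = 55.72 / 7 = 7.96
Scene sample variance s_s^2 = 0.008595
Suspect sample variance s_c^2 = 0.033067
Pooled variance = ((n_s-1)*s_s^2 + (n_c-1)*s_c^2) / (n_s + n_c - 2) = 0.020831
Pooled SD = sqrt(0.020831) = 0.144329
Mean difference = -0.604286
|d| = |-0.604286| / 0.144329 = 4.187

4.187


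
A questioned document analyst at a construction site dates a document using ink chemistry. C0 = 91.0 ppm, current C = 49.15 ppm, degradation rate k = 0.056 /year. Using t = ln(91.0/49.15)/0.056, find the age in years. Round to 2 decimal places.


Document age estimation:
C0/C = 91.0 / 49.15 = 1.851475
ln(C0/C) = 0.615983
t = 0.615983 / 0.056 = 11.00 years

11.00


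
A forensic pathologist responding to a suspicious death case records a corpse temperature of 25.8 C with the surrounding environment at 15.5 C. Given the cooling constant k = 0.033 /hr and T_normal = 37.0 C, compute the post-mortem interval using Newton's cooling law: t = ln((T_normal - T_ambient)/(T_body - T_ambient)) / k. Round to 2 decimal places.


Using Newton's law of cooling:
t = ln((T_normal - T_ambient) / (T_body - T_ambient)) / k
T_normal - T_ambient = 21.5
T_body - T_ambient = 10.3
Ratio = 2.087379
ln(ratio) = 0.735909
t = 0.735909 / 0.033 = 22.30 hours

22.30


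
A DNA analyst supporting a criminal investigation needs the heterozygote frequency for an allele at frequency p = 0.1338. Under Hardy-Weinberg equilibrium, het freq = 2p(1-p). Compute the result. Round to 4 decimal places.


Hardy-Weinberg heterozygote frequency:
q = 1 - p = 1 - 0.1338 = 0.8662
2pq = 2 * 0.1338 * 0.8662 = 0.2318

0.2318


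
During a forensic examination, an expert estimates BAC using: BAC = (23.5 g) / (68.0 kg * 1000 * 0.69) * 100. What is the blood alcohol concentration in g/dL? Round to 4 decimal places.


Applying the Widmark formula:
BAC = (dose_g / (body_wt * 1000 * r)) * 100
Denominator = 68.0 * 1000 * 0.69 = 46920
BAC = (23.5 / 46920) * 100
BAC = 0.0501 g/dL

0.0501


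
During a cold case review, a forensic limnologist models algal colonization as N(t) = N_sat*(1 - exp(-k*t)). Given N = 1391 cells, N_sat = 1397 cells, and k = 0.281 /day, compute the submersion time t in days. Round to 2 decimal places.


PMSI from diatom colonization curve:
N / N_sat = 1391 / 1397 = 0.995705
1 - N/N_sat = 0.004295
ln(1 - N/N_sat) = -5.450304
t = -ln(1 - N/N_sat) / k = -(-5.450304) / 0.281 = 19.40 days

19.40


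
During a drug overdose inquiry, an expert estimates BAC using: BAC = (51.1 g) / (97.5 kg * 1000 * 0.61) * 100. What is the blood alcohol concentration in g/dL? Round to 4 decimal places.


Applying the Widmark formula:
BAC = (dose_g / (body_wt * 1000 * r)) * 100
Denominator = 97.5 * 1000 * 0.61 = 59475
BAC = (51.1 / 59475) * 100
BAC = 0.0859 g/dL

0.0859


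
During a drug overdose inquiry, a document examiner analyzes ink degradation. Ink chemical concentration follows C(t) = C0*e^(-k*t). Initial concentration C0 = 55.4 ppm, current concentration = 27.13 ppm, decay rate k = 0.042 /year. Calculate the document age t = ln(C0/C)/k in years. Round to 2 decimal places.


Document age estimation:
C0/C = 55.4 / 27.13 = 2.04202
ln(C0/C) = 0.71394
t = 0.71394 / 0.042 = 17.00 years

17.00


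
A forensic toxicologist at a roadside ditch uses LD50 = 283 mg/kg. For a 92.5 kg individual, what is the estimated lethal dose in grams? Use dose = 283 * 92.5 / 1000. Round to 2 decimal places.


Lethal dose calculation:
Lethal dose = LD50 * body_weight / 1000
= 283 * 92.5 / 1000
= 26177.5 / 1000
= 26.18 g

26.18


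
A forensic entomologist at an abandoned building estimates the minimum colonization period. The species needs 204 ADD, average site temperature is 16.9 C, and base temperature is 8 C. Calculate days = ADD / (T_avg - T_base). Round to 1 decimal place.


Insect development time:
Effective temperature = avg_temp - T_base = 16.9 - 8 = 8.9 C
Days = ADD / effective_temp = 204 / 8.9 = 22.9 days

22.9


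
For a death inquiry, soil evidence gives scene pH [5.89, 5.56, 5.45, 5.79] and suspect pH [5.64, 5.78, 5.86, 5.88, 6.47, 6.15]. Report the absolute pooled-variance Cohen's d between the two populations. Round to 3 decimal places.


Pooled-variance Cohen's d for soil pH comparison:
Scene mean = 22.69 / 4 = 5.6725
Suspect mean = 35.78 / 6 = 5.963333
Scene sample variance s_s^2 = 0.041092
Suspect sample variance s_c^2 = 0.089467
Pooled variance = ((n_s-1)*s_s^2 + (n_c-1)*s_c^2) / (n_s + n_c - 2) = 0.071326
Pooled SD = sqrt(0.071326) = 0.267069
Mean difference = -0.290833
|d| = |-0.290833| / 0.267069 = 1.089

1.089


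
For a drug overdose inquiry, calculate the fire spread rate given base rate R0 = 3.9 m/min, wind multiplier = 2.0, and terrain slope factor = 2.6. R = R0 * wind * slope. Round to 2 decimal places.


Fire spread rate calculation:
R = R0 * wind_factor * slope_factor
= 3.9 * 2.0 * 2.6
= 7.8 * 2.6
= 20.28 m/min

20.28


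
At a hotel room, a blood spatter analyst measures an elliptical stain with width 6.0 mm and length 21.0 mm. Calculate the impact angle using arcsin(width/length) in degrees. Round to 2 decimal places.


Blood spatter impact angle calculation:
width / length = 6.0 / 21.0 = 0.285714
angle = arcsin(0.285714)
angle = 16.60 degrees

16.60


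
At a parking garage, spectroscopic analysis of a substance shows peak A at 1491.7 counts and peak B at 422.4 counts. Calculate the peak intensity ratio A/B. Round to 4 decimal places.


Spectral peak ratio:
Peak A = 1491.7 counts
Peak B = 422.4 counts
Ratio = 1491.7 / 422.4 = 3.5315

3.5315


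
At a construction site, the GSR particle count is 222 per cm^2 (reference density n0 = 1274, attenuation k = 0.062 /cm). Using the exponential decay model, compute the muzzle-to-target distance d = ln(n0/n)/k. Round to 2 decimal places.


GSR distance calculation:
n0/n = 1274 / 222 = 5.738739
ln(n0/n) = 1.747239
d = 1.747239 / 0.062 = 28.18 cm

28.18


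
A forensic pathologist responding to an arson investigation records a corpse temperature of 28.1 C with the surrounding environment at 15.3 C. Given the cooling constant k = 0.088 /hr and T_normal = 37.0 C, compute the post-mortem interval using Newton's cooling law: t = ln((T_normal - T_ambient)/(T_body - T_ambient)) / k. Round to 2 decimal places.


Using Newton's law of cooling:
t = ln((T_normal - T_ambient) / (T_body - T_ambient)) / k
T_normal - T_ambient = 21.7
T_body - T_ambient = 12.8
Ratio = 1.695312
ln(ratio) = 0.527867
t = 0.527867 / 0.088 = 6.00 hours

6.00
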